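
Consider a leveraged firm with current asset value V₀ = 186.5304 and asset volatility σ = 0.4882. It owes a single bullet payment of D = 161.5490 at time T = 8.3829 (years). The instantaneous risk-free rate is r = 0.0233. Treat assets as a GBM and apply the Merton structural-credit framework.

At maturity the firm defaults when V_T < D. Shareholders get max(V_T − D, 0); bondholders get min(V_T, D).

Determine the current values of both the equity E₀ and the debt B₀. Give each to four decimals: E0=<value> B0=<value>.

E0=111.9004 B0=74.6300

d₁ = [ln(V₀/D) + (r + σ²/2)T] / (σ√T)
   = [ln(186.5304/161.5490) + (0.0233 + 0.5·0.4882²)·8.3829] / (0.4882·√8.3829)
   = [0.143786 + 1.194309] / 1.413497 = 0.946655
d₂ = d₁ − σ√T = 0.946655 − 1.413497 = -0.466842
N(d₁) = 0.828093,  N(d₂) = 0.320306,  e^(−rT) = 0.822570
E₀ = V₀·N(d₁) − D·e^(−rT)·N(d₂)
   = 186.5304·0.828093 − 161.5490·0.822570·0.320306 = 111.900421
B₀ = V₀ − E₀ = 186.5304 − 111.900421 = 74.629979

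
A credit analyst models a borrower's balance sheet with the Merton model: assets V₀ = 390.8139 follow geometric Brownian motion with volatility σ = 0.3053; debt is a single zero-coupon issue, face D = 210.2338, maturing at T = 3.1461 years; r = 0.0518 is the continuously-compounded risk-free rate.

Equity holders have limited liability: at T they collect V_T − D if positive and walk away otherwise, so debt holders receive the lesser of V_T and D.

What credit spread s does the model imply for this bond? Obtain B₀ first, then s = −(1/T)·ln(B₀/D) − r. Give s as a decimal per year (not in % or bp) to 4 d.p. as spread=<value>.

d₁ = [ln(V₀/D) + (r + σ²/2)T] / (σ√T)
   = [ln(390.8139/210.2338) + (0.0518 + 0.5·0.3053²)·3.1461] / (0.3053·√3.1461)
   = [0.620011 + 0.309589] / 0.541518 = 1.716655
d₂ = d₁ − σ√T = 1.716655 − 0.541518 = 1.175137
N(d₁) = 0.956979,  N(d₂) = 0.880030,  e^(−rT) = 0.849618
E₀ = V₀·N(d₁) − D·e^(−rT)·N(d₂)
   = 390.8139·0.956979 − 210.2338·0.849618·0.880030 = 216.811009
B₀ = V₀ − E₀ = 390.8139 − 216.811009 = 174.002891
spread = −(1/T)·ln(B₀/D) − r = −(1/3.1461)·ln(174.002891/210.2338) − 0.0518 = 0.00832153

spread=0.0083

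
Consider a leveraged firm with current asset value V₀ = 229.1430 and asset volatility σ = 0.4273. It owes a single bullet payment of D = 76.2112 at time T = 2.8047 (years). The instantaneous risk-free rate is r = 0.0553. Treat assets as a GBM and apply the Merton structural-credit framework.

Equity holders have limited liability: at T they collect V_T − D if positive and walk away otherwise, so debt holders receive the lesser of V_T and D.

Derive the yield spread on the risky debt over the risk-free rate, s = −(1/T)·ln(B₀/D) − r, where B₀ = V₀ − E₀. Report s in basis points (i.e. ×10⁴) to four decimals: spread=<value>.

spread=73.5025

d₁ = [ln(V₀/D) + (r + σ²/2)T] / (σ√T)
   = [ln(229.1430/76.2112) + (0.0553 + 0.5·0.4273²)·2.8047] / (0.4273·√2.8047)
   = [1.100838 + 0.411148] / 0.715610 = 2.112865
d₂ = d₁ − σ√T = 2.112865 − 0.715610 = 1.397255
N(d₁) = 0.982694,  N(d₂) = 0.918832,  e^(−rT) = 0.856330
E₀ = V₀·N(d₁) − D·e^(−rT)·N(d₂)
   = 229.1430·0.982694 − 76.2112·0.856330·0.918832 = 165.212709
B₀ = V₀ − E₀ = 229.1430 − 165.212709 = 63.930291
spread = −(1/T)·ln(B₀/D) − r = −(1/2.8047)·ln(63.930291/76.2112) − 0.0553 = 0.00735025
in basis points: 0.00735025 × 10⁴ = 73.5025 bp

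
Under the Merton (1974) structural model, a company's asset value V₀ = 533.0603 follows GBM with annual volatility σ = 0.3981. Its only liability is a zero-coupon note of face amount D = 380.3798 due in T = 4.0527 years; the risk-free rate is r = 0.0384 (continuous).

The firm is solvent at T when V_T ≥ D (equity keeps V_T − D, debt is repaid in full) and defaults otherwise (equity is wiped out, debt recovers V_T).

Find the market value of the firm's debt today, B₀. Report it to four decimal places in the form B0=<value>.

d₁ = [ln(V₀/D) + (r + σ²/2)T] / (σ√T)
   = [ln(533.0603/380.3798) + (0.0384 + 0.5·0.3981²)·4.0527] / (0.3981·√4.0527)
   = [0.337464 + 0.476767] / 0.801428 = 1.015976
d₂ = d₁ − σ√T = 1.015976 − 0.801428 = 0.214548
N(d₁) = 0.845180,  N(d₂) = 0.584940,  e^(−rT) = 0.855881
E₀ = V₀·N(d₁) − D·e^(−rT)·N(d₂)
   = 533.0603·0.845180 − 380.3798·0.855881·0.584940 = 260.098597
B₀ = V₀ − E₀ = 533.0603 − 260.098597 = 272.961703

B0=272.9617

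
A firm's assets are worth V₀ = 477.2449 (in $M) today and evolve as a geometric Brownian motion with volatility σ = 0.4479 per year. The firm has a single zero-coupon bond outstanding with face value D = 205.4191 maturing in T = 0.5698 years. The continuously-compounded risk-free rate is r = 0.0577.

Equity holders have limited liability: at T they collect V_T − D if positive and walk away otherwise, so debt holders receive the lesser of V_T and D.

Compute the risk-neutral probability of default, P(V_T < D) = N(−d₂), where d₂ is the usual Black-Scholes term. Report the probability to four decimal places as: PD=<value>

d₁ = [ln(V₀/D) + (r + σ²/2)T] / (σ√T)
   = [ln(477.2449/205.4191) + (0.0577 + 0.5·0.4479²)·0.5698] / (0.4479·√0.5698)
   = [0.842977 + 0.090033] / 0.338098 = 2.759587
d₂ = d₁ − σ√T = 2.759587 − 0.338098 = 2.421489
risk-neutral PD = N(−d₂) = N(-2.421489) = 0.007729

PD=0.0077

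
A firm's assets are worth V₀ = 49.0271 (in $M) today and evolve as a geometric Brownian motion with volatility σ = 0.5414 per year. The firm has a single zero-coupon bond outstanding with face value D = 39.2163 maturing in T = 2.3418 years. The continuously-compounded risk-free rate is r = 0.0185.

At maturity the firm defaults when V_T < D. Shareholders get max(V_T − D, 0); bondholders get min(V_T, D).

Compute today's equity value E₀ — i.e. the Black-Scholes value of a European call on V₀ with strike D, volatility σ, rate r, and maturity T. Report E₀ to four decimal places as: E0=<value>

d₁ = [ln(V₀/D) + (r + σ²/2)T] / (σ√T)
   = [ln(49.0271/39.2163) + (0.0185 + 0.5·0.5414²)·2.3418] / (0.5414·√2.3418)
   = [0.223281 + 0.386530] / 0.828501 = 0.736041
d₂ = d₁ − σ√T = 0.736041 − 0.828501 = -0.092460
N(d₁) = 0.769147,  N(d₂) = 0.463166,  e^(−rT) = 0.957602
E₀ = V₀·N(d₁) − D·e^(−rT)·N(d₂)
   = 49.0271·0.769147 − 39.2163·0.957602·0.463166 = 20.315496

E0=20.3155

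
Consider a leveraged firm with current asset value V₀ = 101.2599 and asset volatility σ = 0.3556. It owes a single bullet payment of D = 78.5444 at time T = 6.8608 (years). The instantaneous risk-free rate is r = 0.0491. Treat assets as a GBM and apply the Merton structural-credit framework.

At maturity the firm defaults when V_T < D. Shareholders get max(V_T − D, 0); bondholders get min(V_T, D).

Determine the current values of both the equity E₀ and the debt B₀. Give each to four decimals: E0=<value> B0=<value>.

d₁ = [ln(V₀/D) + (r + σ²/2)T] / (σ√T)
   = [ln(101.2599/78.5444) + (0.0491 + 0.5·0.3556²)·6.8608] / (0.3556·√6.8608)
   = [0.254026 + 0.770644] / 0.931428 = 1.100107
d₂ = d₁ − σ√T = 1.100107 − 0.931428 = 0.168680
N(d₁) = 0.864357,  N(d₂) = 0.566976,  e^(−rT) = 0.714005
E₀ = V₀·N(d₁) − D·e^(−rT)·N(d₂)
   = 101.2599·0.864357 − 78.5444·0.714005·0.566976 = 55.728117
B₀ = V₀ − E₀ = 101.2599 − 55.728117 = 45.531783

E0=55.7281 B0=45.5318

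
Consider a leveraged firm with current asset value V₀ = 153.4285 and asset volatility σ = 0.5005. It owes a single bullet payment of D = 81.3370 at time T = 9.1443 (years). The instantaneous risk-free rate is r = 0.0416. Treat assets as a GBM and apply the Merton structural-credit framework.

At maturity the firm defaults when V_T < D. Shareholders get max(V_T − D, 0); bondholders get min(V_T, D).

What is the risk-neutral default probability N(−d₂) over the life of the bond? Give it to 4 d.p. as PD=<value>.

PD=0.5343

d₁ = [ln(V₀/D) + (r + σ²/2)T] / (σ√T)
   = [ln(153.4285/81.3370) + (0.0416 + 0.5·0.5005²)·9.1443] / (0.5005·√9.1443)
   = [0.634634 + 1.525728] / 1.513489 = 1.427405
d₂ = d₁ − σ√T = 1.427405 − 1.513489 = -0.086085
risk-neutral PD = N(−d₂) = N(0.086085) = 0.534300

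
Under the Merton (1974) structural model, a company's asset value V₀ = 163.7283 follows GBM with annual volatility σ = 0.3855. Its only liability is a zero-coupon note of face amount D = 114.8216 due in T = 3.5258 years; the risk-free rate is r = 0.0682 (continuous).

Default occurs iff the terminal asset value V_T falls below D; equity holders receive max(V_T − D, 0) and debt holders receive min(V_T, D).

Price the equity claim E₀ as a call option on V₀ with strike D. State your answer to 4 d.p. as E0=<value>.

E0=83.2283

d₁ = [ln(V₀/D) + (r + σ²/2)T] / (σ√T)
   = [ln(163.7283/114.8216) + (0.0682 + 0.5·0.3855²)·3.5258] / (0.3855·√3.5258)
   = [0.354829 + 0.502445] / 0.723858 = 1.184312
d₂ = d₁ − σ√T = 1.184312 − 0.723858 = 0.460454
N(d₁) = 0.881855,  N(d₂) = 0.677405,  e^(−rT) = 0.786266
E₀ = V₀·N(d₁) − D·e^(−rT)·N(d₂)
   = 163.7283·0.881855 − 114.8216·0.786266·0.677405 = 83.228288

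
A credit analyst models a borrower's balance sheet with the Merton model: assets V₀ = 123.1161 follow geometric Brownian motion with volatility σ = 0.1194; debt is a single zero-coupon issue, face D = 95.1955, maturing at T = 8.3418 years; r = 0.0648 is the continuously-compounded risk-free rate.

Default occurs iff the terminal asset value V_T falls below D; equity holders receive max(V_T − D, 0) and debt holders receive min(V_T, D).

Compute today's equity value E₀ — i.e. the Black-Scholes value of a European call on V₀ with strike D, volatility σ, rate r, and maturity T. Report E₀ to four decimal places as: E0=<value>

E0=67.7706

d₁ = [ln(V₀/D) + (r + σ²/2)T] / (σ√T)
   = [ln(123.1161/95.1955) + (0.0648 + 0.5·0.1194²)·8.3418] / (0.1194·√8.3418)
   = [0.257195 + 0.600010] / 0.344853 = 2.485712
d₂ = d₁ − σ√T = 2.485712 − 0.344853 = 2.140859
N(d₁) = 0.993535,  N(d₂) = 0.983857,  e^(−rT) = 0.582429
E₀ = V₀·N(d₁) − D·e^(−rT)·N(d₂)
   = 123.1161·0.993535 − 95.1955·0.582429·0.983857 = 67.770642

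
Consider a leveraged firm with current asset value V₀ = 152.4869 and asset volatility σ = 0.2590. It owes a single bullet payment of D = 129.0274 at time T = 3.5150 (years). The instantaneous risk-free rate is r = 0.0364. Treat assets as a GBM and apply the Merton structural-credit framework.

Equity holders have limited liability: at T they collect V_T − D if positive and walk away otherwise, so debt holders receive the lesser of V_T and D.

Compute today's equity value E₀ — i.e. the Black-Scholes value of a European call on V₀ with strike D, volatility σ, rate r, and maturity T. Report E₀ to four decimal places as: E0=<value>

d₁ = [ln(V₀/D) + (r + σ²/2)T] / (σ√T)
   = [ln(152.4869/129.0274) + (0.0364 + 0.5·0.2590²)·3.5150] / (0.2590·√3.5150)
   = [0.167054 + 0.245841] / 0.485582 = 0.850309
d₂ = d₁ − σ√T = 0.850309 − 0.485582 = 0.364728
N(d₁) = 0.802423,  N(d₂) = 0.642343,  e^(−rT) = 0.879901
E₀ = V₀·N(d₁) − D·e^(−rT)·N(d₂)
   = 152.4869·0.802423 − 129.0274·0.879901·0.642343 = 49.433058

E0=49.4331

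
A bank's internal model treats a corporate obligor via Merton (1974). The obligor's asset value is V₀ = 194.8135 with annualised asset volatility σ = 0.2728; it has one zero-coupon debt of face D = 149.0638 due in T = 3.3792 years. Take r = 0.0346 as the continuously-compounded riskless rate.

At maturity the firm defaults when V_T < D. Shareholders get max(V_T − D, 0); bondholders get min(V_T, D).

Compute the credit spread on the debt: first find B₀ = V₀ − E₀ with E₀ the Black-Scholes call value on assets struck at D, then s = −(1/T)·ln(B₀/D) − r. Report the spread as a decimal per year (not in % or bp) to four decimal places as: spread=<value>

d₁ = [ln(V₀/D) + (r + σ²/2)T] / (σ√T)
   = [ln(194.8135/149.0638) + (0.0346 + 0.5·0.2728²)·3.3792] / (0.2728·√3.3792)
   = [0.267668 + 0.242660] / 0.501477 = 1.017650
d₂ = d₁ − σ√T = 1.017650 − 0.501477 = 0.516173
N(d₁) = 0.845578,  N(d₂) = 0.697133,  e^(−rT) = 0.889656
E₀ = V₀·N(d₁) − D·e^(−rT)·N(d₂)
   = 194.8135·0.845578 − 149.0638·0.889656·0.697133 = 72.279315
B₀ = V₀ − E₀ = 194.8135 − 72.279315 = 122.534185
spread = −(1/T)·ln(B₀/D) − r = −(1/3.3792)·ln(122.534185/149.0638) − 0.0346 = 0.02339726

spread=0.0234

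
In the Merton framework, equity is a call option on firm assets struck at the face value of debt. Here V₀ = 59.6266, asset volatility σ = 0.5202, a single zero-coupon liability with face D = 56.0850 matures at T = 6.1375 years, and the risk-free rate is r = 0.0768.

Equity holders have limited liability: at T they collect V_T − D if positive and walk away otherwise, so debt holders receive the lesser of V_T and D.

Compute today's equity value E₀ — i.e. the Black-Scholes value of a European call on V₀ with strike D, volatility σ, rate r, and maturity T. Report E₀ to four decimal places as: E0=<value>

E0=36.6703

d₁ = [ln(V₀/D) + (r + σ²/2)T] / (σ√T)
   = [ln(59.6266/56.0850) + (0.0768 + 0.5·0.5202²)·6.1375] / (0.5202·√6.1375)
   = [0.061233 + 1.301788] / 1.288742 = 1.057637
d₂ = d₁ − σ√T = 1.057637 − 1.288742 = -0.231105
N(d₁) = 0.854890,  N(d₂) = 0.408617,  e^(−rT) = 0.624153
E₀ = V₀·N(d₁) − D·e^(−rT)·N(d₂)
   = 59.6266·0.854890 − 56.0850·0.624153·0.408617 = 36.670285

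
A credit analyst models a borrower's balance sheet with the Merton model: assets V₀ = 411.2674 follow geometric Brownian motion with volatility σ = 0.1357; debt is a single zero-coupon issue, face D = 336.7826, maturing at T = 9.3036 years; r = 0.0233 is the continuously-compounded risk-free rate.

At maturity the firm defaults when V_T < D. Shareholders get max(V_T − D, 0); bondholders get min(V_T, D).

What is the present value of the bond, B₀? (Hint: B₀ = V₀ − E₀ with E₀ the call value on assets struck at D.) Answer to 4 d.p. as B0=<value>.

B0=259.9264

d₁ = [ln(V₀/D) + (r + σ²/2)T] / (σ√T)
   = [ln(411.2674/336.7826) + (0.0233 + 0.5·0.1357²)·9.3036] / (0.1357·√9.3036)
   = [0.199806 + 0.302434] / 0.413909 = 1.213406
d₂ = d₁ − σ√T = 1.213406 − 0.413909 = 0.799497
N(d₁) = 0.887513,  N(d₂) = 0.787999,  e^(−rT) = 0.805112
E₀ = V₀·N(d₁) − D·e^(−rT)·N(d₂)
   = 411.2674·0.887513 − 336.7826·0.805112·0.787999 = 151.340983
B₀ = V₀ − E₀ = 411.2674 − 151.340983 = 259.926417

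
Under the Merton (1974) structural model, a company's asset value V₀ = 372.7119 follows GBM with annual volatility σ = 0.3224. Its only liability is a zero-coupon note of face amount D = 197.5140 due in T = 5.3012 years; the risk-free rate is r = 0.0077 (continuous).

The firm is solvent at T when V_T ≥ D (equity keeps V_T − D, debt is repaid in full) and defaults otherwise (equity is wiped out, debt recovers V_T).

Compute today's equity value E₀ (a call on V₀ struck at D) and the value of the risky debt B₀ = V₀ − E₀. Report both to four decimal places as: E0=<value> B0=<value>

E0=201.7360 B0=170.9759

d₁ = [ln(V₀/D) + (r + σ²/2)T] / (σ√T)
   = [ln(372.7119/197.5140) + (0.0077 + 0.5·0.3224²)·5.3012] / (0.3224·√5.3012)
   = [0.634996 + 0.316327] / 0.742305 = 1.281581
d₂ = d₁ − σ√T = 1.281581 − 0.742305 = 0.539277
N(d₁) = 0.900005,  N(d₂) = 0.705152,  e^(−rT) = 0.960003
E₀ = V₀·N(d₁) − D·e^(−rT)·N(d₂)
   = 372.7119·0.900005 − 197.5140·0.960003·0.705152 = 201.735982
B₀ = V₀ − E₀ = 372.7119 − 201.735982 = 170.975918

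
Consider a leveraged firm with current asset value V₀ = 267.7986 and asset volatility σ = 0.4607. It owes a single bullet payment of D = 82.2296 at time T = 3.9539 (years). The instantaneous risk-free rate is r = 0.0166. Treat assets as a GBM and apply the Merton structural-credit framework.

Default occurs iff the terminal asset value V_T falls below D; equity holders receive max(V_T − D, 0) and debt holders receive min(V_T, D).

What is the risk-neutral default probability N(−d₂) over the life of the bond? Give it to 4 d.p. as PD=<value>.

PD=0.1834

d₁ = [ln(V₀/D) + (r + σ²/2)T] / (σ√T)
   = [ln(267.7986/82.2296) + (0.0166 + 0.5·0.4607²)·3.9539] / (0.4607·√3.9539)
   = [1.180720 + 0.485231] / 0.916075 = 1.818575
d₂ = d₁ − σ√T = 1.818575 − 0.916075 = 0.902500
risk-neutral PD = N(−d₂) = N(-0.902500) = 0.183396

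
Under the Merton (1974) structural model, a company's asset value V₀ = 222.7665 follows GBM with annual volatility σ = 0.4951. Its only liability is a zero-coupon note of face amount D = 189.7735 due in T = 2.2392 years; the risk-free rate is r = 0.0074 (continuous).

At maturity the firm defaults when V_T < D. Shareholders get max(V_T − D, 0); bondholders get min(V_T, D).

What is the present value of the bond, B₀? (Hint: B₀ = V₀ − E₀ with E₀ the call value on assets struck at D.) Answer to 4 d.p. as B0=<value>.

B0=143.9646

d₁ = [ln(V₀/D) + (r + σ²/2)T] / (σ√T)
   = [ln(222.7665/189.7735) + (0.0074 + 0.5·0.4951²)·2.2392] / (0.4951·√2.2392)
   = [0.160293 + 0.291011] / 0.740865 = 0.609158
d₂ = d₁ − σ√T = 0.609158 − 0.740865 = -0.131708
N(d₁) = 0.728790,  N(d₂) = 0.447608,  e^(−rT) = 0.983566
E₀ = V₀·N(d₁) − D·e^(−rT)·N(d₂)
   = 222.7665·0.728790 − 189.7735·0.983566·0.447608 = 78.801858
B₀ = V₀ − E₀ = 222.7665 − 78.801858 = 143.964642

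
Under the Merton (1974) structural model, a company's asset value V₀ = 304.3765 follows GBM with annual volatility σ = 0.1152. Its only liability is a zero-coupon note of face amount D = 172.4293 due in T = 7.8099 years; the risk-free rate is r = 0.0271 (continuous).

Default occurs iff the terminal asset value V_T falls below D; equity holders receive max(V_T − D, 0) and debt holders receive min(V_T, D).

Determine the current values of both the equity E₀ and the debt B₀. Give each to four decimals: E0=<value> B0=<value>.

d₁ = [ln(V₀/D) + (r + σ²/2)T] / (σ√T)
   = [ln(304.3765/172.4293) + (0.0271 + 0.5·0.1152²)·7.8099] / (0.1152·√7.8099)
   = [0.568278 + 0.263471] / 0.321940 = 2.583552
d₂ = d₁ − σ√T = 2.583552 − 0.321940 = 2.261611
N(d₁) = 0.995111,  N(d₂) = 0.988139,  e^(−rT) = 0.809249
E₀ = V₀·N(d₁) − D·e^(−rT)·N(d₂)
   = 304.3765·0.995111 − 172.4293·0.809249·0.988139 = 165.005007
B₀ = V₀ − E₀ = 304.3765 − 165.005007 = 139.371493

E0=165.0050 B0=139.3715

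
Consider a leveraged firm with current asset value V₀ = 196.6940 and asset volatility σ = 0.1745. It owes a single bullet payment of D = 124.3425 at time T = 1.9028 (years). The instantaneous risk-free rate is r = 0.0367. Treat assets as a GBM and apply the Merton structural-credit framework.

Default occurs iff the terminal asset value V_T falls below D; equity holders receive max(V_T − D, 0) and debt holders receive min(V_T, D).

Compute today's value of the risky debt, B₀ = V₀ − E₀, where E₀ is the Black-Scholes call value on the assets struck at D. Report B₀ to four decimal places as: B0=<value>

B0=115.7766

d₁ = [ln(V₀/D) + (r + σ²/2)T] / (σ√T)
   = [ln(196.6940/124.3425) + (0.0367 + 0.5·0.1745²)·1.9028] / (0.1745·√1.9028)
   = [0.458609 + 0.098803] / 0.240709 = 2.315713
d₂ = d₁ − σ√T = 2.315713 − 0.240709 = 2.075004
N(d₁) = 0.989713,  N(d₂) = 0.981007,  e^(−rT) = 0.932550
E₀ = V₀·N(d₁) − D·e^(−rT)·N(d₂)
   = 196.6940·0.989713 − 124.3425·0.932550·0.981007 = 80.917398
B₀ = V₀ − E₀ = 196.6940 − 80.917398 = 115.776602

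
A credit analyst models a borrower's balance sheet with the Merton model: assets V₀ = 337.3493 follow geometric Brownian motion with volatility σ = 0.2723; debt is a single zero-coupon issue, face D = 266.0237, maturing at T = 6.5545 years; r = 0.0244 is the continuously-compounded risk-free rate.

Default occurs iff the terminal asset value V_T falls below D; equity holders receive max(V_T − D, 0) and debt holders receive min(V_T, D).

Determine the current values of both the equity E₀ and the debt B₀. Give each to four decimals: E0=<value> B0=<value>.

d₁ = [ln(V₀/D) + (r + σ²/2)T] / (σ√T)
   = [ln(337.3493/266.0237) + (0.0244 + 0.5·0.2723²)·6.5545] / (0.2723·√6.5545)
   = [0.237533 + 0.402929] / 0.697136 = 0.918705
d₂ = d₁ − σ√T = 0.918705 − 0.697136 = 0.221570
N(d₁) = 0.820875,  N(d₂) = 0.587676,  e^(−rT) = 0.852204
E₀ = V₀·N(d₁) − D·e^(−rT)·N(d₂)
   = 337.3493·0.820875 − 266.0237·0.852204·0.587676 = 143.691888
B₀ = V₀ − E₀ = 337.3493 − 143.691888 = 193.657412

E0=143.6919 B0=193.6574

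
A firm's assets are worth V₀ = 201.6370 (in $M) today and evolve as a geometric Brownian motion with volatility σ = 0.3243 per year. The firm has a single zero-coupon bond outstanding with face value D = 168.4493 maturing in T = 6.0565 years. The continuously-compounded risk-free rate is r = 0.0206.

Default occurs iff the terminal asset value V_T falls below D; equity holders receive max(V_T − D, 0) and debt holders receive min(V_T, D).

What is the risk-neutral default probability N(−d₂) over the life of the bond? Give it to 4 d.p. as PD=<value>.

d₁ = [ln(V₀/D) + (r + σ²/2)T] / (σ√T)
   = [ln(201.6370/168.4493) + (0.0206 + 0.5·0.3243²)·6.0565] / (0.3243·√6.0565)
   = [0.179834 + 0.443246] / 0.798101 = 0.780704
d₂ = d₁ − σ√T = 0.780704 − 0.798101 = -0.017397
risk-neutral PD = N(−d₂) = N(0.017397) = 0.506940

PD=0.5069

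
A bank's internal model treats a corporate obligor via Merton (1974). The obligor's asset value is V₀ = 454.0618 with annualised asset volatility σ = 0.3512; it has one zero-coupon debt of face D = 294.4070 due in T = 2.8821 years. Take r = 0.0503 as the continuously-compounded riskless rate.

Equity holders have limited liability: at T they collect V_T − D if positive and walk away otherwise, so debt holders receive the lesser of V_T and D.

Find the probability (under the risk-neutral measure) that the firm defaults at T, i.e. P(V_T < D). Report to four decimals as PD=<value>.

PD=0.2509

d₁ = [ln(V₀/D) + (r + σ²/2)T] / (σ√T)
   = [ln(454.0618/294.4070) + (0.0503 + 0.5·0.3512²)·2.8821] / (0.3512·√2.8821)
   = [0.433270 + 0.322711] / 0.596223 = 1.267949
d₂ = d₁ − σ√T = 1.267949 − 0.596223 = 0.671726
risk-neutral PD = N(−d₂) = N(-0.671726) = 0.250879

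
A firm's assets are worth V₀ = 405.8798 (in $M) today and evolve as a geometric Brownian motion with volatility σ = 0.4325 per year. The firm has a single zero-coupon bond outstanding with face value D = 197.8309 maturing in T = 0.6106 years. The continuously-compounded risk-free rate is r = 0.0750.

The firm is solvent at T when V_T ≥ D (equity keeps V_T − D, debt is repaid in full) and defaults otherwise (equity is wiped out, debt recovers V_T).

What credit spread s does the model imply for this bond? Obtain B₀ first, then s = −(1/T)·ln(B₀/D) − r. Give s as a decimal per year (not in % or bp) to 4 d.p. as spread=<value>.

spread=0.0033

d₁ = [ln(V₀/D) + (r + σ²/2)T] / (σ√T)
   = [ln(405.8798/197.8309) + (0.0750 + 0.5·0.4325²)·0.6106] / (0.4325·√0.6106)
   = [0.718644 + 0.102903] / 0.337959 = 2.430907
d₂ = d₁ − σ√T = 2.430907 − 0.337959 = 2.092947
N(d₁) = 0.992469,  N(d₂) = 0.981823,  e^(−rT) = 0.955238
E₀ = V₀·N(d₁) − D·e^(−rT)·N(d₂)
   = 405.8798·0.992469 − 197.8309·0.955238·0.981823 = 217.282752
B₀ = V₀ − E₀ = 405.8798 − 217.282752 = 188.597048
spread = −(1/T)·ln(B₀/D) − r = −(1/0.6106)·ln(188.597048/197.8309) − 0.0750 = 0.00328350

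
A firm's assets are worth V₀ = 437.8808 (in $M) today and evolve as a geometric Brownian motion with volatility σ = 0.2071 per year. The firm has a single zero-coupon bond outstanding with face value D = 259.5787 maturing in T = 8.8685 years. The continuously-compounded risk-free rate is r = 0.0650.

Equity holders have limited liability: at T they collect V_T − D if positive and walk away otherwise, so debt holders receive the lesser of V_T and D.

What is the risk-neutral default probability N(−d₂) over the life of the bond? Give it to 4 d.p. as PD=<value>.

d₁ = [ln(V₀/D) + (r + σ²/2)T] / (σ√T)
   = [ln(437.8808/259.5787) + (0.0650 + 0.5·0.2071²)·8.8685] / (0.2071·√8.8685)
   = [0.522887 + 0.766639] / 0.616744 = 2.090860
d₂ = d₁ − σ√T = 2.090860 − 0.616744 = 1.474116
risk-neutral PD = N(−d₂) = N(-1.474116) = 0.070225

PD=0.0702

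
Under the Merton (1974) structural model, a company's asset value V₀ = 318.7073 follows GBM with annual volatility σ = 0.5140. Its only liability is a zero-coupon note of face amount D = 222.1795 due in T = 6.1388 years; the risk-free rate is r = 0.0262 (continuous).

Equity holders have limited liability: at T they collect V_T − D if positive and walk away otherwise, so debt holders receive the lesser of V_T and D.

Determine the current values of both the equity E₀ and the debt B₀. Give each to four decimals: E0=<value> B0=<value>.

E0=194.0466 B0=124.6607

d₁ = [ln(V₀/D) + (r + σ²/2)T] / (σ√T)
   = [ln(318.7073/222.1795) + (0.0262 + 0.5·0.5140²)·6.1388] / (0.5140·√6.1388)
   = [0.360788 + 0.971760] / 1.273517 = 1.046352
d₂ = d₁ − σ√T = 1.046352 − 1.273517 = -0.227165
N(d₁) = 0.852301,  N(d₂) = 0.410148,  e^(−rT) = 0.851431
E₀ = V₀·N(d₁) − D·e^(−rT)·N(d₂)
   = 318.7073·0.852301 − 222.1795·0.851431·0.410148 = 194.046613
B₀ = V₀ − E₀ = 318.7073 − 194.046613 = 124.660687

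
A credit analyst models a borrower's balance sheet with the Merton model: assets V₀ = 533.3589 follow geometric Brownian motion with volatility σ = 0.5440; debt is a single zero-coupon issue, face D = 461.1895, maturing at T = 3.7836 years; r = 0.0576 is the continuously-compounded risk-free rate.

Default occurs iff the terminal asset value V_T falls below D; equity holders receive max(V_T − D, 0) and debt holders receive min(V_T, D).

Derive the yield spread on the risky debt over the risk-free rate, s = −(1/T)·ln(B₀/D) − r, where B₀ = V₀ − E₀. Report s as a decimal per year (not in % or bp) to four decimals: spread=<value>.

spread=0.0936

d₁ = [ln(V₀/D) + (r + σ²/2)T] / (σ√T)
   = [ln(533.3589/461.1895) + (0.0576 + 0.5·0.5440²)·3.7836] / (0.5440·√3.7836)
   = [0.145386 + 0.777787] / 1.058160 = 0.872432
d₂ = d₁ − σ√T = 0.872432 − 1.058160 = -0.185729
N(d₁) = 0.808514,  N(d₂) = 0.426329,  e^(−rT) = 0.804177
E₀ = V₀·N(d₁) − D·e^(−rT)·N(d₂)
   = 533.3589·0.808514 − 461.1895·0.804177·0.426329 = 273.111859
B₀ = V₀ − E₀ = 533.3589 − 273.111859 = 260.247041
spread = −(1/T)·ln(B₀/D) − r = −(1/3.7836)·ln(260.247041/461.1895) − 0.0576 = 0.09362573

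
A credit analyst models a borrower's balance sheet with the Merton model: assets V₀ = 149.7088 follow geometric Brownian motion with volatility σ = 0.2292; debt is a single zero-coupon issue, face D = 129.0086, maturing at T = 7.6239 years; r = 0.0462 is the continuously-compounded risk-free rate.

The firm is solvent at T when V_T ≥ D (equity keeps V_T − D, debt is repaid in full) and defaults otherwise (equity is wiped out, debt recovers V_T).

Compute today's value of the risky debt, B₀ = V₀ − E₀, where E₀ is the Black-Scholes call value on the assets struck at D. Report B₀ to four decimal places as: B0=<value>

d₁ = [ln(V₀/D) + (r + σ²/2)T] / (σ√T)
   = [ln(149.7088/129.0086) + (0.0462 + 0.5·0.2292²)·7.6239] / (0.2292·√7.6239)
   = [0.148813 + 0.552476] / 0.632854 = 1.108138
d₂ = d₁ − σ√T = 1.108138 − 0.632854 = 0.475284
N(d₁) = 0.866099,  N(d₂) = 0.682708,  e^(−rT) = 0.703122
E₀ = V₀·N(d₁) − D·e^(−rT)·N(d₂)
   = 149.7088·0.866099 − 129.0086·0.703122·0.682708 = 67.734981
B₀ = V₀ − E₀ = 149.7088 − 67.734981 = 81.973819

B0=81.9738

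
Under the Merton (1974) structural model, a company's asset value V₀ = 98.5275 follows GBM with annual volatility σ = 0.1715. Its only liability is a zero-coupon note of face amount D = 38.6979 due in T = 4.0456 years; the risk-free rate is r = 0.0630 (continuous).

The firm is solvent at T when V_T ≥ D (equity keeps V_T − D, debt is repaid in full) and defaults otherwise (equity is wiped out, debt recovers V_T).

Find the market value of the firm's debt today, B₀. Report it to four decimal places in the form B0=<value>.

B0=29.9901

d₁ = [ln(V₀/D) + (r + σ²/2)T] / (σ√T)
   = [ln(98.5275/38.6979) + (0.0630 + 0.5·0.1715²)·4.0456] / (0.1715·√4.0456)
   = [0.934550 + 0.314368] / 0.344950 = 3.620582
d₂ = d₁ − σ√T = 3.620582 − 0.344950 = 3.275633
N(d₁) = 0.999853,  N(d₂) = 0.999473,  e^(−rT) = 0.775015
E₀ = V₀·N(d₁) − D·e^(−rT)·N(d₂)
   = 98.5275·0.999853 − 38.6979·0.775015·0.999473 = 68.537373
B₀ = V₀ − E₀ = 98.5275 − 68.537373 = 29.990127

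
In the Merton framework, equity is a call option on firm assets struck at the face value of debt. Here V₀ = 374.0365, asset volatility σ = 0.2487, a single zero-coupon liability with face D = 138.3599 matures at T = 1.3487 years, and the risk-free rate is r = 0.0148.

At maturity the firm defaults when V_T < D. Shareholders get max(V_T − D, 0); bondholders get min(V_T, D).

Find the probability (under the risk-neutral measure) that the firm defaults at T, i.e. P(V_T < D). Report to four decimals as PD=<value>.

PD=0.0004

d₁ = [ln(V₀/D) + (r + σ²/2)T] / (σ√T)
   = [ln(374.0365/138.3599) + (0.0148 + 0.5·0.2487²)·1.3487] / (0.2487·√1.3487)
   = [0.994495 + 0.061670] / 0.288824 = 3.656778
d₂ = d₁ − σ√T = 3.656778 − 0.288824 = 3.367953
risk-neutral PD = N(−d₂) = N(-3.367953) = 0.000379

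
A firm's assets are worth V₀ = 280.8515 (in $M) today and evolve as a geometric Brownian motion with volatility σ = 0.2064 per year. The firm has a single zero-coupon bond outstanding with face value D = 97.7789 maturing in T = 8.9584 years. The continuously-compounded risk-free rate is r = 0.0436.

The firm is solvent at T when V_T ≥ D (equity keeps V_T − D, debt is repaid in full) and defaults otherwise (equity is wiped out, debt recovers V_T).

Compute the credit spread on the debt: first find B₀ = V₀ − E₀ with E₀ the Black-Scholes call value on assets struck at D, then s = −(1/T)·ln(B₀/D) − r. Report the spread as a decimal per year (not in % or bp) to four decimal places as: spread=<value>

spread=0.0004

d₁ = [ln(V₀/D) + (r + σ²/2)T] / (σ√T)
   = [ln(280.8515/97.7789) + (0.0436 + 0.5·0.2064²)·8.9584] / (0.2064·√8.9584)
   = [1.055117 + 0.581404] / 0.617767 = 2.649091
d₂ = d₁ − σ√T = 2.649091 − 0.617767 = 2.031324
N(d₁) = 0.995965,  N(d₂) = 0.978889,  e^(−rT) = 0.676660
E₀ = V₀·N(d₁) − D·e^(−rT)·N(d₂)
   = 280.8515·0.995965 − 97.7789·0.676660·0.978889 = 214.951840
B₀ = V₀ − E₀ = 280.8515 − 214.951840 = 65.899660
spread = −(1/T)·ln(B₀/D) − r = −(1/8.9584)·ln(65.899660/97.7789) − 0.0436 = 0.00044531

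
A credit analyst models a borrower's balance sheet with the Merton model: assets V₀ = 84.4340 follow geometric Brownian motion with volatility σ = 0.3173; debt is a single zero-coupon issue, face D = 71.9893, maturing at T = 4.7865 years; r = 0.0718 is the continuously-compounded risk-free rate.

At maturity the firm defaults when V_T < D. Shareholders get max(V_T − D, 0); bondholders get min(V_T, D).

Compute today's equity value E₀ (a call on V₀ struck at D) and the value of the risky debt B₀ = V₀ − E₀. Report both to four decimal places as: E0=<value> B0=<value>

E0=39.4146 B0=45.0194

d₁ = [ln(V₀/D) + (r + σ²/2)T] / (σ√T)
   = [ln(84.4340/71.9893) + (0.0718 + 0.5·0.3173²)·4.7865] / (0.3173·√4.7865)
   = [0.159453 + 0.584621] / 0.694191 = 1.071858
d₂ = d₁ − σ√T = 1.071858 − 0.694191 = 0.377666
N(d₁) = 0.858108,  N(d₂) = 0.647161,  e^(−rT) = 0.709162
E₀ = V₀·N(d₁) − D·e^(−rT)·N(d₂)
   = 84.4340·0.858108 − 71.9893·0.709162·0.647161 = 39.414570
B₀ = V₀ − E₀ = 84.4340 − 39.414570 = 45.019430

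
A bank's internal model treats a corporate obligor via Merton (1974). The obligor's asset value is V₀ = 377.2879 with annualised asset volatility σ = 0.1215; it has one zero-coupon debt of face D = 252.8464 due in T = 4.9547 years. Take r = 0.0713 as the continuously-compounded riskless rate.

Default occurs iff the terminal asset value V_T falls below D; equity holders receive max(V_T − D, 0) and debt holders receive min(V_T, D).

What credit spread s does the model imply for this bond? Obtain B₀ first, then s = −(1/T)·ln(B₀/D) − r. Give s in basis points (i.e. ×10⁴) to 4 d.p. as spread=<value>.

d₁ = [ln(V₀/D) + (r + σ²/2)T] / (σ√T)
   = [ln(377.2879/252.8464) + (0.0713 + 0.5·0.1215²)·4.9547] / (0.1215·√4.9547)
   = [0.400226 + 0.389841] / 0.270449 = 2.921322
d₂ = d₁ − σ√T = 2.921322 − 0.270449 = 2.650873
N(d₁) = 0.998257,  N(d₂) = 0.995986,  e^(−rT) = 0.702387
E₀ = V₀·N(d₁) − D·e^(−rT)·N(d₂)
   = 377.2879·0.998257 − 252.8464·0.702387·0.995986 = 199.747152
B₀ = V₀ − E₀ = 377.2879 − 199.747152 = 177.540748
spread = −(1/T)·ln(B₀/D) − r = −(1/4.9547)·ln(177.540748/252.8464) − 0.0713 = 0.00006296
in basis points: 0.00006296 × 10⁴ = 0.6296 bp

spread=0.6296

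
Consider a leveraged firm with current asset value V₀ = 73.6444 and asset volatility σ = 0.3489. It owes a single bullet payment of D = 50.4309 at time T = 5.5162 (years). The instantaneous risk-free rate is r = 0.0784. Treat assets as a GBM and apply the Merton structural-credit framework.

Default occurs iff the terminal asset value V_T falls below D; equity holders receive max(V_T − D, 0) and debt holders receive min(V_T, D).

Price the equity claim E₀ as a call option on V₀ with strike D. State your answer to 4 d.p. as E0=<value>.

d₁ = [ln(V₀/D) + (r + σ²/2)T] / (σ√T)
   = [ln(73.6444/50.4309) + (0.0784 + 0.5·0.3489²)·5.5162] / (0.3489·√5.5162)
   = [0.378644 + 0.768217] / 0.819447 = 1.399554
d₂ = d₁ − σ√T = 1.399554 − 0.819447 = 0.580107
N(d₁) = 0.919177,  N(d₂) = 0.719079,  e^(−rT) = 0.648904
E₀ = V₀·N(d₁) − D·e^(−rT)·N(d₂)
   = 73.6444·0.919177 − 50.4309·0.648904·0.719079 = 44.160479

E0=44.1605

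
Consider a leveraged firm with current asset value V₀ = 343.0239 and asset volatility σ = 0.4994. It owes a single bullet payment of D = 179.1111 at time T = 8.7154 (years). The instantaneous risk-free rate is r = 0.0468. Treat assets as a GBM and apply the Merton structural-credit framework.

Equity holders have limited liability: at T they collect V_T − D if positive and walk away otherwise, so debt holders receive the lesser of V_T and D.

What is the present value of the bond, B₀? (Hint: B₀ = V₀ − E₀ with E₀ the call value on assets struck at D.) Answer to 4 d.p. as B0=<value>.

d₁ = [ln(V₀/D) + (r + σ²/2)T] / (σ√T)
   = [ln(343.0239/179.1111) + (0.0468 + 0.5·0.4994²)·8.7154] / (0.4994·√8.7154)
   = [0.649794 + 1.494693] / 1.474322 = 1.454558
d₂ = d₁ − σ√T = 1.454558 − 1.474322 = -0.019763
N(d₁) = 0.927104,  N(d₂) = 0.492116,  e^(−rT) = 0.665058
E₀ = V₀·N(d₁) − D·e^(−rT)·N(d₂)
   = 343.0239·0.927104 − 179.1111·0.665058·0.492116 = 259.398369
B₀ = V₀ − E₀ = 343.0239 − 259.398369 = 83.625531

B0=83.6255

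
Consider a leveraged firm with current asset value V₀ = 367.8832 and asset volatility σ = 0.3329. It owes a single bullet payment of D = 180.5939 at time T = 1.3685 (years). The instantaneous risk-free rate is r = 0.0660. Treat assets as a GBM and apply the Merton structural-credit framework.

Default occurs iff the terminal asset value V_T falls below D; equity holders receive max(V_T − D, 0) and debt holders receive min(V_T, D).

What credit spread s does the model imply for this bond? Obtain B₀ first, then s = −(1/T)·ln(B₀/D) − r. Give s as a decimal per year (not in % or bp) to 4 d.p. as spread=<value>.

d₁ = [ln(V₀/D) + (r + σ²/2)T] / (σ√T)
   = [ln(367.8832/180.5939) + (0.0660 + 0.5·0.3329²)·1.3685] / (0.3329·√1.3685)
   = [0.711515 + 0.166151] / 0.389436 = 2.253684
d₂ = d₁ − σ√T = 2.253684 − 0.389436 = 1.864248
N(d₁) = 0.987892,  N(d₂) = 0.968857,  e^(−rT) = 0.913638
E₀ = V₀·N(d₁) − D·e^(−rT)·N(d₂)
   = 367.8832·0.987892 − 180.5939·0.913638·0.968857 = 203.570025
B₀ = V₀ − E₀ = 367.8832 − 203.570025 = 164.313175
spread = −(1/T)·ln(B₀/D) − r = −(1/1.3685)·ln(164.313175/180.5939) − 0.0660 = 0.00303665

spread=0.0030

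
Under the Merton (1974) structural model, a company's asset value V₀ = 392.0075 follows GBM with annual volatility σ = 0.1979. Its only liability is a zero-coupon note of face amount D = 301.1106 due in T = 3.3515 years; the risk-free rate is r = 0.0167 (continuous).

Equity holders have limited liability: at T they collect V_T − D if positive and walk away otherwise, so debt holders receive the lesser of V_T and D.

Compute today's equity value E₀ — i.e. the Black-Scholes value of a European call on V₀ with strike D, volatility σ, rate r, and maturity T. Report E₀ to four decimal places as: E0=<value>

d₁ = [ln(V₀/D) + (r + σ²/2)T] / (σ√T)
   = [ln(392.0075/301.1106) + (0.0167 + 0.5·0.1979²)·3.3515] / (0.1979·√3.3515)
   = [0.263803 + 0.121600] / 0.362298 = 1.063775
d₂ = d₁ − σ√T = 1.063775 − 0.362298 = 0.701478
N(d₁) = 0.856285,  N(d₂) = 0.758497,  e^(−rT) = 0.945567
E₀ = V₀·N(d₁) − D·e^(−rT)·N(d₂)
   = 392.0075·0.856285 − 301.1106·0.945567·0.758497 = 119.710333

E0=119.7103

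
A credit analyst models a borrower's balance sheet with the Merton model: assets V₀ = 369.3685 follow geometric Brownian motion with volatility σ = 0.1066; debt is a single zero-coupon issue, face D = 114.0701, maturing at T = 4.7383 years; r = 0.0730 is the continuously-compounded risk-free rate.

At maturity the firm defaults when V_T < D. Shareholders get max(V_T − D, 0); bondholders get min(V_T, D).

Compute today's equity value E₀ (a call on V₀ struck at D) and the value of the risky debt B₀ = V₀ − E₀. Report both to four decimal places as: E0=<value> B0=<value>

d₁ = [ln(V₀/D) + (r + σ²/2)T] / (σ√T)
   = [ln(369.3685/114.0701) + (0.0730 + 0.5·0.1066²)·4.7383] / (0.1066·√4.7383)
   = [1.174982 + 0.372818] / 0.232043 = 6.670313
d₂ = d₁ − σ√T = 6.670313 − 0.232043 = 6.438270
N(d₁) = 1.000000,  N(d₂) = 1.000000,  e^(−rT) = 0.707586
E₀ = V₀·N(d₁) − D·e^(−rT)·N(d₂)
   = 369.3685·1.000000 − 114.0701·0.707586·1.000000 = 288.654078
B₀ = V₀ − E₀ = 369.3685 − 288.654078 = 80.714422

E0=288.6541 B0=80.7144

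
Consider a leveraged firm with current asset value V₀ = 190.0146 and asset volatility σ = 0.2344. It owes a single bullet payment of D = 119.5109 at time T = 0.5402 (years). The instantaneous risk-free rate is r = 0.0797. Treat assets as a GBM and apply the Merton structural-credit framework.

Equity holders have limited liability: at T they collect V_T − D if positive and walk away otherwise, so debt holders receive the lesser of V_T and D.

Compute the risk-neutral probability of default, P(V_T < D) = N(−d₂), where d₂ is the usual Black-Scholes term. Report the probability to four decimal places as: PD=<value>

PD=0.0021

d₁ = [ln(V₀/D) + (r + σ²/2)T] / (σ√T)
   = [ln(190.0146/119.5109) + (0.0797 + 0.5·0.2344²)·0.5402] / (0.2344·√0.5402)
   = [0.463693 + 0.057894] / 0.172280 = 3.027556
d₂ = d₁ − σ√T = 3.027556 − 0.172280 = 2.855276
risk-neutral PD = N(−d₂) = N(-2.855276) = 0.002150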